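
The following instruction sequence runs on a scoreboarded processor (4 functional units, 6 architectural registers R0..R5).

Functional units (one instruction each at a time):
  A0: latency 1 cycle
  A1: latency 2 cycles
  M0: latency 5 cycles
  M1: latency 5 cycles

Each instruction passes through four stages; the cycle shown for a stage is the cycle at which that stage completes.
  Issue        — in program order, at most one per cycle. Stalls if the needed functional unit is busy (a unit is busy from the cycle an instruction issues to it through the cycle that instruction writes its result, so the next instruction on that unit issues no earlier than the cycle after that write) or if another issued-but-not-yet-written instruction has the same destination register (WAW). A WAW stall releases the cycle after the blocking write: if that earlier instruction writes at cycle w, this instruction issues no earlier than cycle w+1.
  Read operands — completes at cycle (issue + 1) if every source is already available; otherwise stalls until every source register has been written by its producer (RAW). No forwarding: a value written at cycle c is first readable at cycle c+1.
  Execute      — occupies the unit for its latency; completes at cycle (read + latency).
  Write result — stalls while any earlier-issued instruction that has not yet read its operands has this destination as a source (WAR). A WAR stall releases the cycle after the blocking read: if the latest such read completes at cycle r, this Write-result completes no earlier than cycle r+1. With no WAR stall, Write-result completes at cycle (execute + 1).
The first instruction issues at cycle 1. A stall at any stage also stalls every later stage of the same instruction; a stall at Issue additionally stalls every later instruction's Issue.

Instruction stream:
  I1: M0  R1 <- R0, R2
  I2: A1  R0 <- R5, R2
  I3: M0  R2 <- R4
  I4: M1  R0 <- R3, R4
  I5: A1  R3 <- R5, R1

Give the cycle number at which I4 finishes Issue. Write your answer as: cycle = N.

cycle = 10

1) issue 1, read 2, done 7, write 8
2) issue 2, read 3, done 5, write 6
3) issue 9, read 10, done 15, write 16  <struct: M0 busy until I1 writes@8>
4) issue 10, read 11, done 16, write 17
5) issue 11, read 12, done 14, write 15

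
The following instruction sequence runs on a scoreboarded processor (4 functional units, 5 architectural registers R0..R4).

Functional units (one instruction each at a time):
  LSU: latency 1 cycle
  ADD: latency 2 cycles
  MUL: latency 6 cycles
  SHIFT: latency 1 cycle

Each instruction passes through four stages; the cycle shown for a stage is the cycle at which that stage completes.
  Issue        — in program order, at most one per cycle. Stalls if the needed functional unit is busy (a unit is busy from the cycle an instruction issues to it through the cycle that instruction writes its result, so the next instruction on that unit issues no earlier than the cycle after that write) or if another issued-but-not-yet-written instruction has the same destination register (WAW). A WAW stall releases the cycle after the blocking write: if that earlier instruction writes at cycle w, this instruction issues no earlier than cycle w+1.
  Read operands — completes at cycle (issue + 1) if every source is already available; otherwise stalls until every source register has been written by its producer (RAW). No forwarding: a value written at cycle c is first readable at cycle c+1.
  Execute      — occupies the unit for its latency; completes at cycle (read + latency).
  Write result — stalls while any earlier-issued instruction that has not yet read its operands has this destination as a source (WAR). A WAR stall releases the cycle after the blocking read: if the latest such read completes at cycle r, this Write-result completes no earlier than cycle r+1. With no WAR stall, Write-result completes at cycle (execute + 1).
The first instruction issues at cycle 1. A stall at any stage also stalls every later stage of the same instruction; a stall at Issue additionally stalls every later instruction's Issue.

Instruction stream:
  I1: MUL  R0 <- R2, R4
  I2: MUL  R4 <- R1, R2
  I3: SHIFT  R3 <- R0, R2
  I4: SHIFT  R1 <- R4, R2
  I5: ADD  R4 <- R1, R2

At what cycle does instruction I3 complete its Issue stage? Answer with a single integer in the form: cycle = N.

cycle = 11

c1: I1→MUL
c2: I1 RO
c8: I1 EX
c9: I1 WR R0
c10: I2→MUL
c11: I2 RO | I3→SHIFT
c12: I3 RO
c13: I3 EX
c14: I3 WR R3
c15: I4→SHIFT
c17: I2 EX
c18: I2 WR R4
c19: I4 RO | I5→ADD
c20: I4 EX
c21: I4 WR R1
c22: I5 RO
c24: I5 EX
c25: I5 WR R4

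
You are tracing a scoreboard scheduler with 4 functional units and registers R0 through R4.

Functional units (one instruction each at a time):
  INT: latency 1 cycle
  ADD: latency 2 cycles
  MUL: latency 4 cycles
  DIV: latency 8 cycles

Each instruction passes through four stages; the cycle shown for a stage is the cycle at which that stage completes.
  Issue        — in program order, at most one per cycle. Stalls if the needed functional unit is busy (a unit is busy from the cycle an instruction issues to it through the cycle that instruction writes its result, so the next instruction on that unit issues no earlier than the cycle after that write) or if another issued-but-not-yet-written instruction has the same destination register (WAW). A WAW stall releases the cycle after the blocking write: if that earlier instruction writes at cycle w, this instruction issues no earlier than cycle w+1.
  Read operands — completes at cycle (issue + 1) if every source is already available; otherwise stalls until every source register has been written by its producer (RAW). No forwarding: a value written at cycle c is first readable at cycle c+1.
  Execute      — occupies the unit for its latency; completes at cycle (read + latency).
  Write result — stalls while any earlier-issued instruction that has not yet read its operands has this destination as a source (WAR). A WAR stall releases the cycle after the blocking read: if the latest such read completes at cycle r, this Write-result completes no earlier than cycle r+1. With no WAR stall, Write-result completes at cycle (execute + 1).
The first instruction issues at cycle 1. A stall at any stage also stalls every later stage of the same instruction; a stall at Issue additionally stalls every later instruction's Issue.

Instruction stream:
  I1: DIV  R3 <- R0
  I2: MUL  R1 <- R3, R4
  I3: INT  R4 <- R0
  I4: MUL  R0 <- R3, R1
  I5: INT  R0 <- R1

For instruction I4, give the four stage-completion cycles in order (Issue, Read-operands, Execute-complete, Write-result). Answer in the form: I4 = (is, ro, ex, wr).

I4 = (18, 19, 23, 24)

I1 -> (1, 2, 10, 11)
I2 -> (2, 12, 16, 17)  // RAW R3: wait I1 write@11
I3 -> (3, 4, 5, 13)  // WAR R4: wait I2 read@12
I4 -> (18, 19, 23, 24)  // struct: MUL busy until I2 writes@17
I5 -> (25, 26, 27, 28)  // WAW R0: wait I4 write@24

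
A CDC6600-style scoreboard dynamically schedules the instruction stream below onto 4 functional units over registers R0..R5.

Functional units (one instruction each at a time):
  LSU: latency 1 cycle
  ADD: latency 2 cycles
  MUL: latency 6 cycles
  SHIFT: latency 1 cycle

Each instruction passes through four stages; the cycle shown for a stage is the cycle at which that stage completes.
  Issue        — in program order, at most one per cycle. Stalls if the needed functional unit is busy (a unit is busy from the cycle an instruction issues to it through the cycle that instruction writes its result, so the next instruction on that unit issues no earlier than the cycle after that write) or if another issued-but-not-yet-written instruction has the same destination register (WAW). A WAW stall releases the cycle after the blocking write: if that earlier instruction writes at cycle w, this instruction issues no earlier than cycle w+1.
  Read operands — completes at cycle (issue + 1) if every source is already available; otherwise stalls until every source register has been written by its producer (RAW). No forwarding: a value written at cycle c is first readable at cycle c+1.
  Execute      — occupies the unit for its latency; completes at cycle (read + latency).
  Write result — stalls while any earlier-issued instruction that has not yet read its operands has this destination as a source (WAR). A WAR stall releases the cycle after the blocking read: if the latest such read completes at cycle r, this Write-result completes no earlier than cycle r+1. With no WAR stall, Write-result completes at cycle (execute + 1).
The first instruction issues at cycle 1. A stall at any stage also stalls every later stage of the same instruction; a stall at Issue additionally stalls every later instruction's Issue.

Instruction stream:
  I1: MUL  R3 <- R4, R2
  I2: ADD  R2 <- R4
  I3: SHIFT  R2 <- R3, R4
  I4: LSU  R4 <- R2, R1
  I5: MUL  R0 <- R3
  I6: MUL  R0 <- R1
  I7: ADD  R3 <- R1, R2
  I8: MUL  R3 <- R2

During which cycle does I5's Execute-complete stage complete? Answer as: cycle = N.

cycle = 17

c1: I1 issues→MUL
c2: I1 reads, I2 issues→ADD
c3: I2 reads
c5: I2 exec-done
c6: I2 writes R2
c7: I3 issues→SHIFT
c8: I1 exec-done, I4 issues→LSU
c9: I1 writes R3
c10: I3 reads, I5 issues→MUL
c11: I3 exec-done, I5 reads
c12: I3 writes R2
c13: I4 reads
c14: I4 exec-done
c15: I4 writes R4
c17: I5 exec-done
c18: I5 writes R0
c19: I6 issues→MUL
c20: I6 reads, I7 issues→ADD
c21: I7 reads
c23: I7 exec-done
c24: I7 writes R3
c26: I6 exec-done
c27: I6 writes R0
c28: I8 issues→MUL
c29: I8 reads
c35: I8 exec-done
c36: I8 writes R3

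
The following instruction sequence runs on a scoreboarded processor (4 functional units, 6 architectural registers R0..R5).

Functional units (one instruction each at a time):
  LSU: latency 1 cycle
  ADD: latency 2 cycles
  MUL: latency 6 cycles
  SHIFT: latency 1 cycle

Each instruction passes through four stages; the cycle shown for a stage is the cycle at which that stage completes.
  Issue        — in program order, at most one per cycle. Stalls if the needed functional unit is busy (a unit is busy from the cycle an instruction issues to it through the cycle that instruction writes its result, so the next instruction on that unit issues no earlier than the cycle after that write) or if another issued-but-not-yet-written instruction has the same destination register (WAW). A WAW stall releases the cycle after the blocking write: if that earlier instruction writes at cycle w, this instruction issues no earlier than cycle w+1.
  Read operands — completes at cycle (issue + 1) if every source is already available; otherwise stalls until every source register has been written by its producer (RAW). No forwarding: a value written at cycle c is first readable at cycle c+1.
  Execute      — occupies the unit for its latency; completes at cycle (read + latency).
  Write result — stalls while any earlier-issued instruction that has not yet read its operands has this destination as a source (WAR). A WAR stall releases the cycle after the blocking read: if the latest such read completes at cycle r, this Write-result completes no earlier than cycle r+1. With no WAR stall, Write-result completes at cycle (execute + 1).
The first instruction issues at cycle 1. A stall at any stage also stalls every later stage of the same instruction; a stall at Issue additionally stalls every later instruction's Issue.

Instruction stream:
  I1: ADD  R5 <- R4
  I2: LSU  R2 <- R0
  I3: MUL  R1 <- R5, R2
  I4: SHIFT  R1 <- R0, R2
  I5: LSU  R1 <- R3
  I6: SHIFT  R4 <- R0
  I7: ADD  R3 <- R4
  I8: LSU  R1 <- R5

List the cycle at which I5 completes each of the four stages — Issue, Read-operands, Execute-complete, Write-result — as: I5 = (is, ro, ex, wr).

I1 -> (1, 2, 4, 5)
I2 -> (2, 3, 4, 5)
I3 -> (3, 6, 12, 13)  // RAW R5: wait I1 write@5, RAW R2: wait I2 write@5
I4 -> (14, 15, 16, 17)  // WAW R1: wait I3 write@13
I5 -> (18, 19, 20, 21)  // WAW R1: wait I4 write@17
I6 -> (19, 20, 21, 22)
I7 -> (20, 23, 25, 26)  // RAW R4: wait I6 write@22
I8 -> (22, 23, 24, 25)  // struct: LSU busy until I5 writes@21

I5 = (18, 19, 20, 21)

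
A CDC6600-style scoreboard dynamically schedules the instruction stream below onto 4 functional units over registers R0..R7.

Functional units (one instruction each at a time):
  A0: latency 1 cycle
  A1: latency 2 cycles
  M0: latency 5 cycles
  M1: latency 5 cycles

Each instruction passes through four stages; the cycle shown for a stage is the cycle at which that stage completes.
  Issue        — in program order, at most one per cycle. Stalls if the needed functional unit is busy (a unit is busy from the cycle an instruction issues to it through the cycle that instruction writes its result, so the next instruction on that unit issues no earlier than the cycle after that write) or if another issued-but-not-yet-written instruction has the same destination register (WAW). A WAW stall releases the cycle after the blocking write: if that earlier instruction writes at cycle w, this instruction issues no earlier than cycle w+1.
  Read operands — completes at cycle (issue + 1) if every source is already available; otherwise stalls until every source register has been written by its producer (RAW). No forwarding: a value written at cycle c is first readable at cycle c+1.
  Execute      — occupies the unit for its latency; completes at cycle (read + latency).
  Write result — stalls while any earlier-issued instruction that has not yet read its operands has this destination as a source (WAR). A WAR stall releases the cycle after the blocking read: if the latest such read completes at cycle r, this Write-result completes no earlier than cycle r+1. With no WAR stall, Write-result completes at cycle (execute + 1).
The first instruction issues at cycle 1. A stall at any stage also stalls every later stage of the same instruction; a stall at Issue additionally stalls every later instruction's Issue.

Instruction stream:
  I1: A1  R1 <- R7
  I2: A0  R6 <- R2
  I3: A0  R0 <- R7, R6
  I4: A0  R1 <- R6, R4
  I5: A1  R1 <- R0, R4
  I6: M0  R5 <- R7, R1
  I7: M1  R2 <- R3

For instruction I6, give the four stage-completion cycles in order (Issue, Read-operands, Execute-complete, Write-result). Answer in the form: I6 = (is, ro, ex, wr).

I6 = (15, 19, 24, 25)

cycle 1: I1→A1
cycle 2: I1 RO; I2→A0
cycle 3: I2 RO
cycle 4: I1 EX; I2 EX
cycle 5: I1 WR R1; I2 WR R6
cycle 6: I3→A0
cycle 7: I3 RO
cycle 8: I3 EX
cycle 9: I3 WR R0
cycle 10: I4→A0
cycle 11: I4 RO
cycle 12: I4 EX
cycle 13: I4 WR R1
cycle 14: I5→A1
cycle 15: I5 RO; I6→M0
cycle 16: I7→M1
cycle 17: I5 EX; I7 RO
cycle 18: I5 WR R1
cycle 19: I6 RO
cycle 22: I7 EX
cycle 23: I7 WR R2
cycle 24: I6 EX
cycle 25: I6 WR R5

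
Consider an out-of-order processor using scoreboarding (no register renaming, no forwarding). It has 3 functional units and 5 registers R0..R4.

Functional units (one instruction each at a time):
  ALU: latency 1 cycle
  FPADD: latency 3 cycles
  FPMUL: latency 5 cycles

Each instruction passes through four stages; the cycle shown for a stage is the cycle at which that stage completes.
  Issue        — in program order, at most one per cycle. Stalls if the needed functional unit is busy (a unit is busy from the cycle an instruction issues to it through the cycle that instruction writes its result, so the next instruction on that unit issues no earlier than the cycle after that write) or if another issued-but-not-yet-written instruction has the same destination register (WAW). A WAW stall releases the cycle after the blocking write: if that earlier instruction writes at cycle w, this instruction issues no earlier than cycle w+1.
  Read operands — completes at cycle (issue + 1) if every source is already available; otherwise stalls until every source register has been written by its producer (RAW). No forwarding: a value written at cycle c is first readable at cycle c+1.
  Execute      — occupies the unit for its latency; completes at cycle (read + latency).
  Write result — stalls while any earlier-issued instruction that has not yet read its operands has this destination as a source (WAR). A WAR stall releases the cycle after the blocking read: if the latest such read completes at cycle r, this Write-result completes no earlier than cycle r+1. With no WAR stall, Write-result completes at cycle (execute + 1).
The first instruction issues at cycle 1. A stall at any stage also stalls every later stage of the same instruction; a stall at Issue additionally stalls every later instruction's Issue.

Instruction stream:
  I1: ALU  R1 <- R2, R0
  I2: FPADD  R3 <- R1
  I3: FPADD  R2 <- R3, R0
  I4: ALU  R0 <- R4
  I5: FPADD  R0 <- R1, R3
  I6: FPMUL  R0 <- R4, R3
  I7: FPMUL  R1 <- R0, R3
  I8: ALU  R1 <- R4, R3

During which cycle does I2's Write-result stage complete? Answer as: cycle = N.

cycle = 9

I1  is:1  ro:2  ex:3  wr:4
I2  is:2  ro:5  ex:8  wr:9  — RAW R1: wait I1 write@4
I3  is:10  ro:11  ex:14  wr:15  — struct: FPADD busy until I2 writes@9
I4  is:11  ro:12  ex:13  wr:14
I5  is:16  ro:17  ex:20  wr:21  — struct: FPADD busy until I3 writes@15
I6  is:22  ro:23  ex:28  wr:29  — WAW R0: wait I5 write@21
I7  is:30  ro:31  ex:36  wr:37  — struct: FPMUL busy until I6 writes@29
I8  is:38  ro:39  ex:40  wr:41  — WAW R1: wait I7 write@37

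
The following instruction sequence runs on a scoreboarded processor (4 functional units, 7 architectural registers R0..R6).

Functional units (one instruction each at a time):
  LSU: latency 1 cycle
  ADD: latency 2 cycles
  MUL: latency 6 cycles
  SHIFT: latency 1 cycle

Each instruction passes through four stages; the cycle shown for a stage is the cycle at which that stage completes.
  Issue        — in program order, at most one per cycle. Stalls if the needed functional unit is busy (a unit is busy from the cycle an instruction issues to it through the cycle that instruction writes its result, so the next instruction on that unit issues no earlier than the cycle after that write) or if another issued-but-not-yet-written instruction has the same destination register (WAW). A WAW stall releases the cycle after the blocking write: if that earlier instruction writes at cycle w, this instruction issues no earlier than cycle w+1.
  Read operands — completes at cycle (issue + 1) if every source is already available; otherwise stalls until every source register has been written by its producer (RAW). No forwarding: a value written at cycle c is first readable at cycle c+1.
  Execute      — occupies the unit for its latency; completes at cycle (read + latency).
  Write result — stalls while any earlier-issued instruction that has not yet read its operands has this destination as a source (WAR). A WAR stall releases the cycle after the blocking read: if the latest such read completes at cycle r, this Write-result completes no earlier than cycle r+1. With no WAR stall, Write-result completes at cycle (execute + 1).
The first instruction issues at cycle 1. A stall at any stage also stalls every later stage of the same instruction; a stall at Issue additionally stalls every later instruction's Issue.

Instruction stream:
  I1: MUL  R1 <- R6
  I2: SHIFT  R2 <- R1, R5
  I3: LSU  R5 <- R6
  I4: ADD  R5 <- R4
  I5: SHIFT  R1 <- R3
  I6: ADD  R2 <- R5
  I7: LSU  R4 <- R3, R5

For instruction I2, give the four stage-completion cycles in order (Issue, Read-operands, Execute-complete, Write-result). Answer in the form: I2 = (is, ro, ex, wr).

I1  is:1  ro:2  ex:8  wr:9
I2  is:2  ro:10  ex:11  wr:12  — RAW R1: wait I1 write@9
I3  is:3  ro:4  ex:5  wr:11  — WAR R5: wait I2 read@10
I4  is:12  ro:13  ex:15  wr:16  — WAW R5: wait I3 write@11
I5  is:13  ro:14  ex:15  wr:16
I6  is:17  ro:18  ex:20  wr:21  — struct: ADD busy until I4 writes@16
I7  is:18  ro:19  ex:20  wr:21

I2 = (2, 10, 11, 12)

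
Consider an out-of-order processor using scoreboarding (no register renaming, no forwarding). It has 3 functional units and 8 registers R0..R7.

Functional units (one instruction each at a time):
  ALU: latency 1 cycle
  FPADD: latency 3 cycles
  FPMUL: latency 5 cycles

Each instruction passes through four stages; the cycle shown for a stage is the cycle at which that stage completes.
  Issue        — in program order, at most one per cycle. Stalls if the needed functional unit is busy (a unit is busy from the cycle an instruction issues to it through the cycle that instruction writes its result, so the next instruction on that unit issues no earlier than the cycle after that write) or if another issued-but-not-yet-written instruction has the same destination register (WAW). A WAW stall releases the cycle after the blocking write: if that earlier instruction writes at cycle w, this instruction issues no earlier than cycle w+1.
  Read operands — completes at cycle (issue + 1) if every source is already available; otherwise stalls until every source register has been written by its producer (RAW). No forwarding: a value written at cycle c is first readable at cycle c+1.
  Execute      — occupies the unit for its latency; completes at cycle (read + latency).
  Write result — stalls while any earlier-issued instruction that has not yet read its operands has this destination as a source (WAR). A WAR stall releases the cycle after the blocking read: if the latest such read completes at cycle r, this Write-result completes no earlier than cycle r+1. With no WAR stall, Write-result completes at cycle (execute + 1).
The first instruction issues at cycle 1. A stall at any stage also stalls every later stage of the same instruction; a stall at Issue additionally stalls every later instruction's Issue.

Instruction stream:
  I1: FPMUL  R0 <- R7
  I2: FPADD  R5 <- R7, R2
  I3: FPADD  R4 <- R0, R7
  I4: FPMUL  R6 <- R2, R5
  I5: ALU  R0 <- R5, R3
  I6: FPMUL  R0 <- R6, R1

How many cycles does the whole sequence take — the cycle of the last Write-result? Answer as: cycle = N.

cycle = 24

t=1  I1→FPMUL
t=2  I1 RO; I2→FPADD
t=3  I2 RO
t=6  I2 EX
t=7  I1 EX; I2 WR R5
t=8  I1 WR R0; I3→FPADD
t=9  I3 RO; I4→FPMUL
t=10  I4 RO; I5→ALU
t=11  I5 RO
t=12  I3 EX; I5 EX
t=13  I3 WR R4; I5 WR R0
t=15  I4 EX
t=16  I4 WR R6
t=17  I6→FPMUL
t=18  I6 RO
t=23  I6 EX
t=24  I6 WR R0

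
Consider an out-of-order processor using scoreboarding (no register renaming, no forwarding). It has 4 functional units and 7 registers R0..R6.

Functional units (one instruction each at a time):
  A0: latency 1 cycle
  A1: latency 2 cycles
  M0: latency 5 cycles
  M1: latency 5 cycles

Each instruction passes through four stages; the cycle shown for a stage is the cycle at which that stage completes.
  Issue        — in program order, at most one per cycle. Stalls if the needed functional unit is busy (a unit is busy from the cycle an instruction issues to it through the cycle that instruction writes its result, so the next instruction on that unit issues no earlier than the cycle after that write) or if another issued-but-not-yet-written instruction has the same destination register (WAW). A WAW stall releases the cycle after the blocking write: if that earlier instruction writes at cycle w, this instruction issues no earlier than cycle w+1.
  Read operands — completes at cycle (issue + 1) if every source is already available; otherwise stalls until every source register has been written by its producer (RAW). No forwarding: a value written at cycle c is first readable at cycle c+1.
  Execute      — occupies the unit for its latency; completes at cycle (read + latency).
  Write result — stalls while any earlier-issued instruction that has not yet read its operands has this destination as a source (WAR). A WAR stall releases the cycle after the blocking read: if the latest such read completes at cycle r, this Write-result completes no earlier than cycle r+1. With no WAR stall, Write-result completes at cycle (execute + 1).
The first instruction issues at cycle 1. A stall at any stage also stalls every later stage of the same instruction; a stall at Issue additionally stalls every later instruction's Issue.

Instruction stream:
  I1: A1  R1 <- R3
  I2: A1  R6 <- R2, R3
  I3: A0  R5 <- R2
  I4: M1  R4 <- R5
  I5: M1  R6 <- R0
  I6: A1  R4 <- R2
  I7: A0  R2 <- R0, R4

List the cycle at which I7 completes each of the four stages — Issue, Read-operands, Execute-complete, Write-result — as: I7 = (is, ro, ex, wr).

cycle 1: issue I1 (A1)
cycle 2: I1 read-ops
cycle 4: I1 finished on A1
cycle 5: I1→R1
cycle 6: issue I2 (A1)
cycle 7: I2 read-ops, issue I3 (A0)
cycle 8: I3 read-ops, issue I4 (M1)
cycle 9: I2 finished on A1, I3 finished on A0
cycle 10: I2→R6, I3→R5
cycle 11: I4 read-ops
cycle 16: I4 finished on M1
cycle 17: I4→R4
cycle 18: issue I5 (M1)
cycle 19: I5 read-ops, issue I6 (A1)
cycle 20: I6 read-ops, issue I7 (A0)
cycle 22: I6 finished on A1
cycle 23: I6→R4
cycle 24: I5 finished on M1, I7 read-ops
cycle 25: I5→R6, I7 finished on A0
cycle 26: I7→R2

I7 = (20, 24, 25, 26)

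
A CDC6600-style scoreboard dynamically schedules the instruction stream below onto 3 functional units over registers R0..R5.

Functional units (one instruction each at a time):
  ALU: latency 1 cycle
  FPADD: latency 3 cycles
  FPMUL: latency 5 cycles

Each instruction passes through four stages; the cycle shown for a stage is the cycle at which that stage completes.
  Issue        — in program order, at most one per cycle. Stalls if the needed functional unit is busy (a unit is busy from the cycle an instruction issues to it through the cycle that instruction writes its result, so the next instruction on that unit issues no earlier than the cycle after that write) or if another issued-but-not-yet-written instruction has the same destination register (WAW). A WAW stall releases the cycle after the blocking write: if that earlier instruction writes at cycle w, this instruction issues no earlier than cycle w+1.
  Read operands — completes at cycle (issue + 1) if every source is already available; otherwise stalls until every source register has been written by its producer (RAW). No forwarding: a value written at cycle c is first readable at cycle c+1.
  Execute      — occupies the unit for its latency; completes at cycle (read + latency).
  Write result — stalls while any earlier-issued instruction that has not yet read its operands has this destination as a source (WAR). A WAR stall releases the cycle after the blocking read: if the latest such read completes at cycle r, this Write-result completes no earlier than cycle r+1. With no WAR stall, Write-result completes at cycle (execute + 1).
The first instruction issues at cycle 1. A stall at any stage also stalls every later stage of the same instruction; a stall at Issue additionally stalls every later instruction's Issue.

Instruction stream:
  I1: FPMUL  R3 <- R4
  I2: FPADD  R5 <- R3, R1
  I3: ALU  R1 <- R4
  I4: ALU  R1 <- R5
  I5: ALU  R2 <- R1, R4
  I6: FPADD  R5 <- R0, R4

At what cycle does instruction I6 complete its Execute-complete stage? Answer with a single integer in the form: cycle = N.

1) issue 1, read 2, done 7, write 8
2) issue 2, read 9, done 12, write 13  <RAW R3: wait I1 write@8>
3) issue 3, read 4, done 5, write 10  <WAR R1: wait I2 read@9>
4) issue 11, read 14, done 15, write 16  <struct: ALU busy until I3 writes@10 / RAW R5: wait I2 write@13>
5) issue 17, read 18, done 19, write 20  <struct: ALU busy until I4 writes@16>
6) issue 18, read 19, done 22, write 23

cycle = 22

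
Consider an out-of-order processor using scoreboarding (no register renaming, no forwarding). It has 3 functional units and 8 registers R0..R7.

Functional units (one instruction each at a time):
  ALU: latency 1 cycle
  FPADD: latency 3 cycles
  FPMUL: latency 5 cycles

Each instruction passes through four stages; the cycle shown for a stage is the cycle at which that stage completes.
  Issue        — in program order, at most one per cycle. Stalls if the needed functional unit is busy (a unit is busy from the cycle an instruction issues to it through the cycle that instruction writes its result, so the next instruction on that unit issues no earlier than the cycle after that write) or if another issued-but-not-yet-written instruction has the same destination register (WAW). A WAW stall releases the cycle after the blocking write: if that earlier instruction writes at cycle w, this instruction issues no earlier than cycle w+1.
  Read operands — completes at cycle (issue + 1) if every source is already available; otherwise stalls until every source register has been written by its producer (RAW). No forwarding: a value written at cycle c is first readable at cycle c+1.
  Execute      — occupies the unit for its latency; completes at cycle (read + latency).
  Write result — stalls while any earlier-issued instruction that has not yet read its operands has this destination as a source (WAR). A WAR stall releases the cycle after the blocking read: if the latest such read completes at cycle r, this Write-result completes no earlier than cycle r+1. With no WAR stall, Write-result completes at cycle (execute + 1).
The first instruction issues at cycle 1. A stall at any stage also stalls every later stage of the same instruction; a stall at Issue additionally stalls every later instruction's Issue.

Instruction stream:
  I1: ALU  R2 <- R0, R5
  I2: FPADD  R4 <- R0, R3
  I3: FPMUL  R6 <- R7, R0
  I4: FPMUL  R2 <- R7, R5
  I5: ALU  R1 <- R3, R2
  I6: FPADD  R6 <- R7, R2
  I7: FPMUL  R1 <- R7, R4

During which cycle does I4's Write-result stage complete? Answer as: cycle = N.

[1] I1→ALU
[2] I1 RO · I2→FPADD
[3] I1 EX · I2 RO · I3→FPMUL
[4] I1 WR R2 · I3 RO
[6] I2 EX
[7] I2 WR R4
[9] I3 EX
[10] I3 WR R6
[11] I4→FPMUL
[12] I4 RO · I5→ALU
[13] I6→FPADD
[17] I4 EX
[18] I4 WR R2
[19] I5 RO · I6 RO
[20] I5 EX
[21] I5 WR R1
[22] I6 EX · I7→FPMUL
[23] I6 WR R6 · I7 RO
[28] I7 EX
[29] I7 WR R1

cycle = 18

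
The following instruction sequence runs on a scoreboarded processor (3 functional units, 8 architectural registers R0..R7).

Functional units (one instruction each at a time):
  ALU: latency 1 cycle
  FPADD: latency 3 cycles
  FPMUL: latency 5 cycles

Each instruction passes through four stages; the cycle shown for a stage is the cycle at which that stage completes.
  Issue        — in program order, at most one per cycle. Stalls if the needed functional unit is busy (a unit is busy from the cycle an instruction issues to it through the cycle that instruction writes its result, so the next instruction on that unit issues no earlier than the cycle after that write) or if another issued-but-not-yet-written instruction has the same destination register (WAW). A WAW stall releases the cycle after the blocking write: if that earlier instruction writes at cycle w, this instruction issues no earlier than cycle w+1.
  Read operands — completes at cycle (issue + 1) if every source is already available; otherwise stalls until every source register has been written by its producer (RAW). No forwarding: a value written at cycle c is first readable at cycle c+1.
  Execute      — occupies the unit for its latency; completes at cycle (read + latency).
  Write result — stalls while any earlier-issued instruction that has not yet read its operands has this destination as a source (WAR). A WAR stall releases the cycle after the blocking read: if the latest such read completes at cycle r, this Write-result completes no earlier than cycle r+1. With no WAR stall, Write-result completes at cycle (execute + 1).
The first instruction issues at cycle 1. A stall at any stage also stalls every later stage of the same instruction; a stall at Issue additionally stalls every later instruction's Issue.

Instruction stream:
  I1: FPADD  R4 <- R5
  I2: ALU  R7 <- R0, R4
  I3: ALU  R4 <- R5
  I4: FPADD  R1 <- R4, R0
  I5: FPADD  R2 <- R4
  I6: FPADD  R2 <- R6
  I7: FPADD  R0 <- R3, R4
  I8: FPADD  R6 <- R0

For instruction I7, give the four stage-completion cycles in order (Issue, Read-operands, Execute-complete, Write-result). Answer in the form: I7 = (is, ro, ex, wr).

I7 = (31, 32, 35, 36)

t=1  issue I1 (FPADD)
t=2  I1 read-ops; issue I2 (ALU)
t=5  I1 finished on FPADD
t=6  I1→R4
t=7  I2 read-ops
t=8  I2 finished on ALU
t=9  I2→R7
t=10  issue I3 (ALU)
t=11  I3 read-ops; issue I4 (FPADD)
t=12  I3 finished on ALU
t=13  I3→R4
t=14  I4 read-ops
t=17  I4 finished on FPADD
t=18  I4→R1
t=19  issue I5 (FPADD)
t=20  I5 read-ops
t=23  I5 finished on FPADD
t=24  I5→R2
t=25  issue I6 (FPADD)
t=26  I6 read-ops
t=29  I6 finished on FPADD
t=30  I6→R2
t=31  issue I7 (FPADD)
t=32  I7 read-ops
t=35  I7 finished on FPADD
t=36  I7→R0
t=37  issue I8 (FPADD)
t=38  I8 read-ops
t=41  I8 finished on FPADD
t=42  I8→R6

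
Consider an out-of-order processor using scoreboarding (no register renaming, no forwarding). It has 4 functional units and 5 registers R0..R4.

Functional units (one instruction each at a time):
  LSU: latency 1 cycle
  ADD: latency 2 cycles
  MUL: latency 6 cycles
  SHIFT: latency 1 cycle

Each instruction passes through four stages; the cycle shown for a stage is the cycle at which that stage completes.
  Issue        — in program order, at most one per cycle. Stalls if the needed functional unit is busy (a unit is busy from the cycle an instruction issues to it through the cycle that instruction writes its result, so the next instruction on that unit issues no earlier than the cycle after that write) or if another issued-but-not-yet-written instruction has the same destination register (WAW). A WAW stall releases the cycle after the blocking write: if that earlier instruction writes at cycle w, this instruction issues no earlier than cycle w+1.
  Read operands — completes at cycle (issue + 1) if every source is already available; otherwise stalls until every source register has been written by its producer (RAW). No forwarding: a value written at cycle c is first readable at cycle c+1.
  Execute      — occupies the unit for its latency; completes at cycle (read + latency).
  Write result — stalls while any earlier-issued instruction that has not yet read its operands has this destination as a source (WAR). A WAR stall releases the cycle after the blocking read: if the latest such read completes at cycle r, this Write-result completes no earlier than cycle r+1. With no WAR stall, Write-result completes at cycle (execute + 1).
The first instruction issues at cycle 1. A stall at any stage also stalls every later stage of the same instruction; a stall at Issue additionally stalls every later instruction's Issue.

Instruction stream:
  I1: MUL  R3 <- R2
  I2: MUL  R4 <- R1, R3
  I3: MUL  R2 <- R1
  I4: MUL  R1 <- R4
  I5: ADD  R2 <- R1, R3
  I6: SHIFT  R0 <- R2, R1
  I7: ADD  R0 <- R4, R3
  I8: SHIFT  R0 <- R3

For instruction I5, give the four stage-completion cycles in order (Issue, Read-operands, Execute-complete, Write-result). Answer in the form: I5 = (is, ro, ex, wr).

I5 = (29, 37, 39, 40)

I1 -> (1, 2, 8, 9)
I2 -> (10, 11, 17, 18)  // struct: MUL busy until I1 writes@9
I3 -> (19, 20, 26, 27)  // struct: MUL busy until I2 writes@18
I4 -> (28, 29, 35, 36)  // struct: MUL busy until I3 writes@27
I5 -> (29, 37, 39, 40)  // RAW R1: wait I4 write@36
I6 -> (30, 41, 42, 43)  // RAW R2: wait I5 write@40
I7 -> (44, 45, 47, 48)  // WAW R0: wait I6 write@43
I8 -> (49, 50, 51, 52)  // WAW R0: wait I7 write@48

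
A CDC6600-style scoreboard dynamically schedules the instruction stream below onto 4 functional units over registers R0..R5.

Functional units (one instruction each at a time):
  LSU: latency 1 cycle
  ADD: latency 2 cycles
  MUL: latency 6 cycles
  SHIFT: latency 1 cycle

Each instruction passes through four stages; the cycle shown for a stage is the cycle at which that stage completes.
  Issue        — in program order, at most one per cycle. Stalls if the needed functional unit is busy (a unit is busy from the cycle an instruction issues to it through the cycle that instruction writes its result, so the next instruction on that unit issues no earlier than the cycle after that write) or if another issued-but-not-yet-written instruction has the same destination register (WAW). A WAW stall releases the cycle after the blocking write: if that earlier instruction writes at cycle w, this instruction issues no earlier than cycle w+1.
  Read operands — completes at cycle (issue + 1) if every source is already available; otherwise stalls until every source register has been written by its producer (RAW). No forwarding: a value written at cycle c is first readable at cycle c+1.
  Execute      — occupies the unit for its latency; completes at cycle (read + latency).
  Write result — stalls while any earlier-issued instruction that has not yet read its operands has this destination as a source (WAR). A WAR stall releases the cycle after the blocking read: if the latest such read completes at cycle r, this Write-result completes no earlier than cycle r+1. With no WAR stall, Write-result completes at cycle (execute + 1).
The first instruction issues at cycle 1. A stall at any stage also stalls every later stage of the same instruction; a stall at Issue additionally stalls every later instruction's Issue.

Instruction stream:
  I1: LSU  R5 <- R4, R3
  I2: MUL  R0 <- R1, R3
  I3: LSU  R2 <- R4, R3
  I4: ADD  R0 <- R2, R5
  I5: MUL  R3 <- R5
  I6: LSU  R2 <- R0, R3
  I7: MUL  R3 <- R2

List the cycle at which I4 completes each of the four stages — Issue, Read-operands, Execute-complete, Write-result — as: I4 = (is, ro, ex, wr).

I4 = (11, 12, 14, 15)

[1] I1→LSU
[2] I1 RO · I2→MUL
[3] I1 EX · I2 RO
[4] I1 WR R5
[5] I3→LSU
[6] I3 RO
[7] I3 EX
[8] I3 WR R2
[9] I2 EX
[10] I2 WR R0
[11] I4→ADD
[12] I4 RO · I5→MUL
[13] I5 RO · I6→LSU
[14] I4 EX
[15] I4 WR R0
[19] I5 EX
[20] I5 WR R3
[21] I6 RO · I7→MUL
[22] I6 EX
[23] I6 WR R2
[24] I7 RO
[30] I7 EX
[31] I7 WR R3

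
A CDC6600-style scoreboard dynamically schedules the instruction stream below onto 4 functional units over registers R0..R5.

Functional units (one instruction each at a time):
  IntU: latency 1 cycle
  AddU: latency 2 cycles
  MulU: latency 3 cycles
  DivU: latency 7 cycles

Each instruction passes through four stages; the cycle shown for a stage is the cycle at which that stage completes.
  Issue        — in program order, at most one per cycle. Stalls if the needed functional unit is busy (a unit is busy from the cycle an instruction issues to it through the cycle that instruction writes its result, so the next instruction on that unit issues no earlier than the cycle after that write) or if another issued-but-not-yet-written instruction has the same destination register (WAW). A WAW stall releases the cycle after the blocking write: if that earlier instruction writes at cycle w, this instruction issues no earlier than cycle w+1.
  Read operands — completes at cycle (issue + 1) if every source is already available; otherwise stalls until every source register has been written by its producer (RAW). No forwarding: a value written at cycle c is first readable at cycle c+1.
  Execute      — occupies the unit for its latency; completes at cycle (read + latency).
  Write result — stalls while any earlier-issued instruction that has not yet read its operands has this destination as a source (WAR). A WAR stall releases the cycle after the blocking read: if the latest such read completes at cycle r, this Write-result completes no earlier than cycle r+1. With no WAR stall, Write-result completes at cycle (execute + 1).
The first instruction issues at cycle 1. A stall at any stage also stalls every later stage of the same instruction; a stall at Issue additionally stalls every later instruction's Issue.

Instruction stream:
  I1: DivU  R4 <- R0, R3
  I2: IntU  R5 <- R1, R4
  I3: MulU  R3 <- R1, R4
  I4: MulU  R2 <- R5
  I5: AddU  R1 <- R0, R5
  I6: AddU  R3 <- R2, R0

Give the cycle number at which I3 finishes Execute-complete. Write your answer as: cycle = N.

cycle = 14

1) issue 1, read 2, done 9, write 10
2) issue 2, read 11, done 12, write 13  <RAW R4: wait I1 write@10>
3) issue 3, read 11, done 14, write 15  <RAW R4: wait I1 write@10>
4) issue 16, read 17, done 20, write 21  <struct: MulU busy until I3 writes@15>
5) issue 17, read 18, done 20, write 21
6) issue 22, read 23, done 25, write 26  <struct: AddU busy until I5 writes@21>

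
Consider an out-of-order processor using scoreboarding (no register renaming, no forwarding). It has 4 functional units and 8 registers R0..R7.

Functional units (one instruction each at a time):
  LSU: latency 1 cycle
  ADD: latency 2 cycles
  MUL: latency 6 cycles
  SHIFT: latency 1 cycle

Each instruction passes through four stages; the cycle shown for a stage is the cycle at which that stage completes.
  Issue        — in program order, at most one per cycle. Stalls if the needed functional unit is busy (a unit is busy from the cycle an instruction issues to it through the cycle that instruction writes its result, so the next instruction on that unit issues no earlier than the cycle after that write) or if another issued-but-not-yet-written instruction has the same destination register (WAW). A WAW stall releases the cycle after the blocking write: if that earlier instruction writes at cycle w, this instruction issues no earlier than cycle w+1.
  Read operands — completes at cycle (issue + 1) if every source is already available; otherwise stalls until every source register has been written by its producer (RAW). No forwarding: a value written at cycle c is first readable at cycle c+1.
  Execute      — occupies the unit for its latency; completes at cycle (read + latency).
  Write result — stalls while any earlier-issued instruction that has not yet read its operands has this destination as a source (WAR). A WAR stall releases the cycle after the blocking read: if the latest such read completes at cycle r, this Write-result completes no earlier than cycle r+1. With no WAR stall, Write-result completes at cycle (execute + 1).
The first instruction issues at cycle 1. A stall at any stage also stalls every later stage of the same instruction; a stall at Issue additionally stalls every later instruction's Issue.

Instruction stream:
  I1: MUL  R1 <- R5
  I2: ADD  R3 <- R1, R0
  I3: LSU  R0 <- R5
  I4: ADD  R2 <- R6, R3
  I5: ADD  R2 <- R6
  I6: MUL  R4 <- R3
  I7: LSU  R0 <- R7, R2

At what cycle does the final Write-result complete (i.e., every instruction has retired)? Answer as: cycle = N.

cycle 1: I1→MUL
cycle 2: I1 RO; I2→ADD
cycle 3: I3→LSU
cycle 4: I3 RO
cycle 5: I3 EX
cycle 8: I1 EX
cycle 9: I1 WR R1
cycle 10: I2 RO
cycle 11: I3 WR R0
cycle 12: I2 EX
cycle 13: I2 WR R3
cycle 14: I4→ADD
cycle 15: I4 RO
cycle 17: I4 EX
cycle 18: I4 WR R2
cycle 19: I5→ADD
cycle 20: I5 RO; I6→MUL
cycle 21: I6 RO; I7→LSU
cycle 22: I5 EX
cycle 23: I5 WR R2
cycle 24: I7 RO
cycle 25: I7 EX
cycle 26: I7 WR R0
cycle 27: I6 EX
cycle 28: I6 WR R4

cycle = 28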